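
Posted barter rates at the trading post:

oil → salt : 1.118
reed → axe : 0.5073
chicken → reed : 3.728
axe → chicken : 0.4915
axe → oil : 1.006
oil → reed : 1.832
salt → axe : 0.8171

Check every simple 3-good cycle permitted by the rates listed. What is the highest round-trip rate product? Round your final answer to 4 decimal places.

0.9349

oil→reed→axe→oil: 1.832 × 0.5073 × 1.006 = 0.93495
axe→chicken→reed→axe: 0.4915 × 3.728 × 0.5073 = 0.92953
oil→salt→axe→oil: 1.118 × 0.8171 × 1.006 = 0.91900
Maximum is oil→reed→axe→oil at 0.9349; no arbitrage — every cycle loses value.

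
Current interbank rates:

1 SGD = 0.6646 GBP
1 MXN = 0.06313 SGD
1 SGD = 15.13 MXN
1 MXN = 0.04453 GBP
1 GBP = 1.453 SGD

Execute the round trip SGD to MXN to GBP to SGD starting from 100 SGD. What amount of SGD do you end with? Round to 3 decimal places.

97.894

100 SGD × 15.13 = 1513 MXN
1513 MXN × 0.04453 = 67.37389 GBP
67.37389 GBP × 1.453 = 97.89426217 SGD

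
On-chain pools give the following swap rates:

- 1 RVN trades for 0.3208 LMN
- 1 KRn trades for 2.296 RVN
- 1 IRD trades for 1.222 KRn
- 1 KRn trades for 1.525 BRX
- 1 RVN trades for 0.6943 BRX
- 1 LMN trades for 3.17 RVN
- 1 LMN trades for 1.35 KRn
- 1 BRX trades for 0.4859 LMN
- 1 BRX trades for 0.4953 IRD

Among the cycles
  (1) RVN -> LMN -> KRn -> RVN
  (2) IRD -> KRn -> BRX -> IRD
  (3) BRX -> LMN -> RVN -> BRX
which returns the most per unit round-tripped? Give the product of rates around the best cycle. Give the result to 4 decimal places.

1.0694

(1) 0.3208 × 1.35 × 2.296 = 0.99435
(2) 1.222 × 1.525 × 0.4953 = 0.92302
(3) 0.4859 × 3.17 × 0.6943 = 1.06943
Highest is cycle (3) at 1.0694 (>1, arbitrage).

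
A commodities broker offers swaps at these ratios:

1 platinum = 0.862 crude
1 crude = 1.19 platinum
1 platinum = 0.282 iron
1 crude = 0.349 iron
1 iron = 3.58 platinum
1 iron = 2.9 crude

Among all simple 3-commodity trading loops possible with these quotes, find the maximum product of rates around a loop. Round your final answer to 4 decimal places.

crude→iron→platinum→crude: 0.349 × 3.58 × 0.862 = 1.07700
crude→platinum→iron→crude: 1.19 × 0.282 × 2.9 = 0.97318
Maximum is crude→iron→platinum→crude at 1.0770; arbitrage exists.

1.0770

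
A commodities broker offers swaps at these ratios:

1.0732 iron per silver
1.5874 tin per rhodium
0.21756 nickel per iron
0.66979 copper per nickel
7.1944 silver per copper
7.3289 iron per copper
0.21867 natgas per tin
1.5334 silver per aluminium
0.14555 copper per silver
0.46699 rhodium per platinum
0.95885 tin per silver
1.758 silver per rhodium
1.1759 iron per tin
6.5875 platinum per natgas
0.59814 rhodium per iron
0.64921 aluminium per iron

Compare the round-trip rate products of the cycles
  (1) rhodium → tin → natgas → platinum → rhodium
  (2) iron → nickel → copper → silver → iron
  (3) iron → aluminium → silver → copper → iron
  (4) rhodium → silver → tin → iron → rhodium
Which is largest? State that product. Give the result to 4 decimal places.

1.1856

(1) 1.5874 × 0.21867 × 6.5875 × 0.46699 = 1.06783
(2) 0.21756 × 0.66979 × 7.1944 × 1.0732 = 1.12510
(3) 0.64921 × 1.5334 × 0.14555 × 7.3289 = 1.06192
(4) 1.758 × 0.95885 × 1.1759 × 0.59814 = 1.18561
Highest is cycle (4) at 1.1856 (>1, arbitrage).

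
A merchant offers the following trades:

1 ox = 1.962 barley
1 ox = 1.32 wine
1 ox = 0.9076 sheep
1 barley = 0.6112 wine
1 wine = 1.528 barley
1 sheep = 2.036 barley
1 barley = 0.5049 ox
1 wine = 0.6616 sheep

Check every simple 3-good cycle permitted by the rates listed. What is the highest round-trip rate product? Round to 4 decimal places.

ox→wine→barley→ox: 1.32 × 1.528 × 0.5049 = 1.01836
ox→sheep→barley→ox: 0.9076 × 2.036 × 0.5049 = 0.93299
wine→sheep→barley→wine: 0.6616 × 2.036 × 0.6112 = 0.82330
Maximum is ox→wine→barley→ox at 1.0184; arbitrage exists.

1.0184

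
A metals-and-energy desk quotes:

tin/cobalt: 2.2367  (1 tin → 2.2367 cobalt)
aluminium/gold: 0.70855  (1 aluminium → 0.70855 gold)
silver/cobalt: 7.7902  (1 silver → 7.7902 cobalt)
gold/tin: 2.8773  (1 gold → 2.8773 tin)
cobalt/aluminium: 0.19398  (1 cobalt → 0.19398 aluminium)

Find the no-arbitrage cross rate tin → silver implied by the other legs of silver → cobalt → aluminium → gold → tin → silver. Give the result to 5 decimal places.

0.32459

Known legs of the cycle: 7.7902 × 0.19398 × 0.70855 × 2.8773 = 3.08078372007100134
For no arbitrage the full-cycle product must be 1, so the missing rate is 1 / 3.08078372007100134 ≈ 0.3245927.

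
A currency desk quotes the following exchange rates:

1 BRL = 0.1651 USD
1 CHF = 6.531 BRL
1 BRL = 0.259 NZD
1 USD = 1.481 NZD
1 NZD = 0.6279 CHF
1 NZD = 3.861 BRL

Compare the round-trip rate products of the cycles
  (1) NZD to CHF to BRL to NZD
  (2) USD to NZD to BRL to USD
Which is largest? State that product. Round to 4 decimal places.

1.0621

(1) 0.6279 × 6.531 × 0.259 = 1.06211
(2) 1.481 × 3.861 × 0.1651 = 0.94407
Highest is cycle (1) at 1.0621 (>1, arbitrage).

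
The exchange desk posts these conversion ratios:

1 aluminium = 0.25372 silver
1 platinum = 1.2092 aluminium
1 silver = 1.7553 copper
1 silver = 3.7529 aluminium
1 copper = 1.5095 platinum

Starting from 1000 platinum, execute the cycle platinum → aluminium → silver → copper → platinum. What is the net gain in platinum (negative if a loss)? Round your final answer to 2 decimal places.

1000 platinum × 1.2092 = 1209.2 aluminium
1209.2 aluminium × 0.25372 = 306.798224 silver
306.798224 silver × 1.7553 = 538.5229225872 copper
538.5229225872 copper × 1.5095 = 812.9003516453784 platinum
Net change: 812.9003516453784 − 1000 = -187.0996483546216 platinum

-187.10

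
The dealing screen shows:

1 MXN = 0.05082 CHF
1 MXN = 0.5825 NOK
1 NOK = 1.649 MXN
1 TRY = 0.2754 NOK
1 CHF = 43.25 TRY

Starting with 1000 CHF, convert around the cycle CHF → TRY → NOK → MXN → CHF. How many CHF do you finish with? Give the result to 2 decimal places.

998.17

1000 CHF × 43.25 = 43250 TRY
43250 TRY × 0.2754 = 11911.05 NOK
11911.05 NOK × 1.649 = 19641.32145 MXN
19641.32145 MXN × 0.05082 = 998.171956089 CHF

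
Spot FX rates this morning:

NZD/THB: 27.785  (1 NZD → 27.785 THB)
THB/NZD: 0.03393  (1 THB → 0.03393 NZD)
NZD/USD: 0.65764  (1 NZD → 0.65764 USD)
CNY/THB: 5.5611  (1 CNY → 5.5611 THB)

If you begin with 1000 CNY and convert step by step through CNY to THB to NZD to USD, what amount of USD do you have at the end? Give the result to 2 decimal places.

1000 CNY × 5.5611 = 5561.1 THB
5561.1 THB × 0.03393 = 188.688123 NZD
188.688123 NZD × 0.65764 = 124.08885720972 USD

124.09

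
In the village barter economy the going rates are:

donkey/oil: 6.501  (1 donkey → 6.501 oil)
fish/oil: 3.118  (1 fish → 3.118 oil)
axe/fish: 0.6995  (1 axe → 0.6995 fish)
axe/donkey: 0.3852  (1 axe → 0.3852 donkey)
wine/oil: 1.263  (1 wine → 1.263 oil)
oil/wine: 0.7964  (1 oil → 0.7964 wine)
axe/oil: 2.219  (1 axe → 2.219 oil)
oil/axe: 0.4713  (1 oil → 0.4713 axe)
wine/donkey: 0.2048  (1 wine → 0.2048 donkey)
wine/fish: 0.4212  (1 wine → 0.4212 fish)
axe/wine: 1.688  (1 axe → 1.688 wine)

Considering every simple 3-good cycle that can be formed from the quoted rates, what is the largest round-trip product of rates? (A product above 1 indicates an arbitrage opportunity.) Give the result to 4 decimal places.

1.1802

donkey→oil→axe→donkey: 6.501 × 0.4713 × 0.3852 = 1.18022
donkey→oil→wine→donkey: 6.501 × 0.7964 × 0.2048 = 1.06033
wine→fish→oil→wine: 0.4212 × 3.118 × 0.7964 = 1.04591
fish→oil→axe→fish: 3.118 × 0.4713 × 0.6995 = 1.02792
wine→oil→axe→wine: 1.263 × 0.4713 × 1.688 = 1.00479
Maximum is donkey→oil→axe→donkey at 1.1802; arbitrage exists.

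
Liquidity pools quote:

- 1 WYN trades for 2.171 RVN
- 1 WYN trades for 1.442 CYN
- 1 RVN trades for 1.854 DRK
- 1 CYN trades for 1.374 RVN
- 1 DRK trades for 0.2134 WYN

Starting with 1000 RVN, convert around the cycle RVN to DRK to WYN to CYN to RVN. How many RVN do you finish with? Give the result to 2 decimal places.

1000 RVN × 1.854 = 1854 DRK
1854 DRK × 0.2134 = 395.6436 WYN
395.6436 WYN × 1.442 = 570.5180712 CYN
570.5180712 CYN × 1.374 = 783.8918298288 RVN

783.89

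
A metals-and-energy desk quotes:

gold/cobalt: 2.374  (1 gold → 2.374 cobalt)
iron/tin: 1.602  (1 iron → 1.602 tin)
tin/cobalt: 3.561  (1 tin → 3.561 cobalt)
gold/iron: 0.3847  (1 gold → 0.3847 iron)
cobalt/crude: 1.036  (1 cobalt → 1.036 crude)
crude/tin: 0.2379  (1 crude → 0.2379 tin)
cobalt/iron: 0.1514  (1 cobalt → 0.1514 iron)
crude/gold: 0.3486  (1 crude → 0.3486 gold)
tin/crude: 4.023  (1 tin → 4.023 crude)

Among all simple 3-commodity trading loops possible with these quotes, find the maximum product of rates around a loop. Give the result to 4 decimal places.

cobalt→crude→tin→cobalt: 1.036 × 0.2379 × 3.561 = 0.87766
iron→tin→cobalt→iron: 1.602 × 3.561 × 0.1514 = 0.86369
cobalt→crude→gold→cobalt: 1.036 × 0.3486 × 2.374 = 0.85737
Maximum is cobalt→crude→tin→cobalt at 0.8777; no arbitrage — every cycle loses value.

0.8777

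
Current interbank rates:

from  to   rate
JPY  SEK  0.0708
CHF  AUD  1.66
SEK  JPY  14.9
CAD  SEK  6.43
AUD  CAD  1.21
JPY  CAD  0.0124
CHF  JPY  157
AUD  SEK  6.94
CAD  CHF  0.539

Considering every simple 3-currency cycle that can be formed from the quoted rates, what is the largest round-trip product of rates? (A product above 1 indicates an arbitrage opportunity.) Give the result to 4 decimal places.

1.1880

SEK→JPY→CAD→SEK: 14.9 × 0.0124 × 6.43 = 1.18801
CHF→AUD→CAD→CHF: 1.66 × 1.21 × 0.539 = 1.08264
CHF→JPY→CAD→CHF: 157 × 0.0124 × 0.539 = 1.04933
Maximum is SEK→JPY→CAD→SEK at 1.1880; arbitrage exists.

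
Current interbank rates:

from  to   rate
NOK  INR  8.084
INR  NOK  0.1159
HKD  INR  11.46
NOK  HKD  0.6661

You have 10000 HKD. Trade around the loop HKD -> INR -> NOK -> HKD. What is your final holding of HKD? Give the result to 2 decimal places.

8847.23

10000 HKD × 11.46 = 114600 INR
114600 INR × 0.1159 = 13282.14 NOK
13282.14 NOK × 0.6661 = 8847.233454 HKD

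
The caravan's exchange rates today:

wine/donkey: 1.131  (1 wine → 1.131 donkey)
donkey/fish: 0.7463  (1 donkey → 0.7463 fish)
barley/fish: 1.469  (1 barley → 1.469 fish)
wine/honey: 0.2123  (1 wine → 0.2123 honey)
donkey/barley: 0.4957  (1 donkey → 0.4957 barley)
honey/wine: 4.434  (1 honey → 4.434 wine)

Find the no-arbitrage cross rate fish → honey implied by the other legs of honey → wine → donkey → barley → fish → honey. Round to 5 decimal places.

0.27384

Known legs of the cycle: 4.434 × 1.131 × 0.4957 × 1.469 = 3.6517329347382
For no arbitrage the full-cycle product must be 1, so the missing rate is 1 / 3.6517329347382 ≈ 0.2738426.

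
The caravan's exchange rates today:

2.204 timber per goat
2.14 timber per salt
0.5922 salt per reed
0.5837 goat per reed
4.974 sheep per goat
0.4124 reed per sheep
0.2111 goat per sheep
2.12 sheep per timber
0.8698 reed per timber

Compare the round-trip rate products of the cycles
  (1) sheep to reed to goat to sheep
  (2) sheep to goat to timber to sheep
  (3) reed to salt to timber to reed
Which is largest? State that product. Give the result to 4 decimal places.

1.1973

(1) 0.4124 × 0.5837 × 4.974 = 1.19733
(2) 0.2111 × 2.204 × 2.12 = 0.98636
(3) 0.5922 × 2.14 × 0.8698 = 1.10230
Highest is cycle (1) at 1.1973 (>1, arbitrage).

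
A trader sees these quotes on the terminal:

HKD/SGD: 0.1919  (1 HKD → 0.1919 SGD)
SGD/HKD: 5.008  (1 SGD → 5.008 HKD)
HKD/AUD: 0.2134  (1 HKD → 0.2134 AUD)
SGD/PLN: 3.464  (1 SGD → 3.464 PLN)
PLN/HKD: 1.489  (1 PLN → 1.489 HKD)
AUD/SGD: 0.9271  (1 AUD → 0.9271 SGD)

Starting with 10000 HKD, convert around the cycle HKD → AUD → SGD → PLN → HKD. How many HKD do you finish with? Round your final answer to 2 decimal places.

10204.54

10000 HKD × 0.2134 = 2134 AUD
2134 AUD × 0.9271 = 1978.4314 SGD
1978.4314 SGD × 3.464 = 6853.2863696 PLN
6853.2863696 PLN × 1.489 = 10204.5434043344 HKD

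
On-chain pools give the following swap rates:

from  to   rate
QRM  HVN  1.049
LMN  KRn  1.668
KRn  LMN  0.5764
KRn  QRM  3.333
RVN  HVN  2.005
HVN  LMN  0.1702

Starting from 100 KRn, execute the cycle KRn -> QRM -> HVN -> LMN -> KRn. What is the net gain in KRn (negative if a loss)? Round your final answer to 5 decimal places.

-0.74180

100 KRn × 3.333 = 333.3 QRM
333.3 QRM × 1.049 = 349.6317 HVN
349.6317 HVN × 0.1702 = 59.50731534 LMN
59.50731534 LMN × 1.668 = 99.25820198712 KRn
Net change: 99.25820198712 − 100 = -0.74179801288 KRn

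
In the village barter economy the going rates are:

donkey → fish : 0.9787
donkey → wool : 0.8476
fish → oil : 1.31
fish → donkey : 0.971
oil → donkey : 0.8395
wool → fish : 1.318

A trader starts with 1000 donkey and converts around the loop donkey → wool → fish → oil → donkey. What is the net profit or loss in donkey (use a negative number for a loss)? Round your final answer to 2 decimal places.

1000 donkey × 0.8476 = 847.6 wool
847.6 wool × 1.318 = 1117.1368 fish
1117.1368 fish × 1.31 = 1463.449208 oil
1463.449208 oil × 0.8395 = 1228.565610116 donkey
Net change: 1228.565610116 − 1000 = 228.565610116 donkey

228.57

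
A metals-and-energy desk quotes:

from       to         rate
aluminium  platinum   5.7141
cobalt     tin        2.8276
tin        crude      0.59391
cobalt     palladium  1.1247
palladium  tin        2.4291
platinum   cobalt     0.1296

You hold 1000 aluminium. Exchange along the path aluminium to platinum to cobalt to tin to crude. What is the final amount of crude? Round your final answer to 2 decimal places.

1000 aluminium × 5.7141 = 5714.1 platinum
5714.1 platinum × 0.1296 = 740.54736 cobalt
740.54736 cobalt × 2.8276 = 2093.971715136 tin
2093.971715136 tin × 0.59391 = 1243.63074133642176 crude

1243.63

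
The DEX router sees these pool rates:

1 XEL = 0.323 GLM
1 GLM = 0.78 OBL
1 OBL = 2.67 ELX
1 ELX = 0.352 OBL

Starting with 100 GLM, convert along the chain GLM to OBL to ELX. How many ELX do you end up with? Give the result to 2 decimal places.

100 GLM × 0.78 = 78 OBL
78 OBL × 2.67 = 208.26 ELX

208.26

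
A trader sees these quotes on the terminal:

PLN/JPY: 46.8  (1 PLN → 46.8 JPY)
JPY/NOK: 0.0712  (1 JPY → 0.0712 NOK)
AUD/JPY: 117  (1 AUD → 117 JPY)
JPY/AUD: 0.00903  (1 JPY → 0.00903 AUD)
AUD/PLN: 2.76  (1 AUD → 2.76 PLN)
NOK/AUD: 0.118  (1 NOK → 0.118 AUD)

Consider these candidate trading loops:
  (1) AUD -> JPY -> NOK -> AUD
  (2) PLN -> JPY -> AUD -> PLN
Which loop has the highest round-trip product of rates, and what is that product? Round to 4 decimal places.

1.1664

(1) 117 × 0.0712 × 0.118 = 0.98299
(2) 46.8 × 0.00903 × 2.76 = 1.16639
Highest is cycle (2) at 1.1664 (>1, arbitrage).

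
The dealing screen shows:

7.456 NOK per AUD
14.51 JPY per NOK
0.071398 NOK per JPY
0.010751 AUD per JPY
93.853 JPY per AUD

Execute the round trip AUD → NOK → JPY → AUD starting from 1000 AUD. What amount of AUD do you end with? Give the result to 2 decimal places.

1163.11

1000 AUD × 7.456 = 7456 NOK
7456 NOK × 14.51 = 108186.56 JPY
108186.56 JPY × 0.010751 = 1163.11370656 AUD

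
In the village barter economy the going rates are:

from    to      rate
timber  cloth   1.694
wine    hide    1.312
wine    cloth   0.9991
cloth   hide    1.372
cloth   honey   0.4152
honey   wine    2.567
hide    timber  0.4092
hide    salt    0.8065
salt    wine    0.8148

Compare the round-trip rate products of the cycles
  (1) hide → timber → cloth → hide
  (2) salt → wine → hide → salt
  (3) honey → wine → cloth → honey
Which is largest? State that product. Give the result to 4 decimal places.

1.0649

(1) 0.4092 × 1.694 × 1.372 = 0.95105
(2) 0.8148 × 1.312 × 0.8065 = 0.86216
(3) 2.567 × 0.9991 × 0.4152 = 1.06486
Highest is cycle (3) at 1.0649 (>1, arbitrage).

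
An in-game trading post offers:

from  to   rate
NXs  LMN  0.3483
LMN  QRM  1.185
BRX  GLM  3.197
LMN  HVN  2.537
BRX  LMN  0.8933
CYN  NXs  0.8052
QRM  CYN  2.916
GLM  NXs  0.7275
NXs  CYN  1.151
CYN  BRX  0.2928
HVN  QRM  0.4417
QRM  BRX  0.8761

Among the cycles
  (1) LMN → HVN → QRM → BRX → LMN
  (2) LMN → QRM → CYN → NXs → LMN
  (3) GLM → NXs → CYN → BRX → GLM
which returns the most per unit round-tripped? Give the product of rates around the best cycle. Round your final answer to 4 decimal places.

0.9691

(1) 2.537 × 0.4417 × 0.8761 × 0.8933 = 0.87700
(2) 1.185 × 2.916 × 0.8052 × 0.3483 = 0.96909
(3) 0.7275 × 1.151 × 0.2928 × 3.197 = 0.78383
Highest is cycle (2) at 0.9691 (≤1, no arbitrage).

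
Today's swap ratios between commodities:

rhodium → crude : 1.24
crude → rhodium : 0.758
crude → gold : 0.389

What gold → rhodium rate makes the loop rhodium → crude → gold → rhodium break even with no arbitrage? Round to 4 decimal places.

Known legs of the cycle: 1.24 × 0.389 = 0.48236
For no arbitrage the full-cycle product must be 1, so the missing rate is 1 / 0.48236 ≈ 2.073140.

2.0731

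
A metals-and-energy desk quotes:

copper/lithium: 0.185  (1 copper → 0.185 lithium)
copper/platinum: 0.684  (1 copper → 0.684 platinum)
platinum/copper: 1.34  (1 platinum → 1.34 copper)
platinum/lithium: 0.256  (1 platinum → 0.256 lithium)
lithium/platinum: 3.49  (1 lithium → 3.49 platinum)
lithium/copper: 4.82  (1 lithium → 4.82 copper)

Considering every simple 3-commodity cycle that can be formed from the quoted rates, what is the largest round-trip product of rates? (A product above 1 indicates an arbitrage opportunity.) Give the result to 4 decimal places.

0.8652

platinum→copper→lithium→platinum: 1.34 × 0.185 × 3.49 = 0.86517
platinum→lithium→copper→platinum: 0.256 × 4.82 × 0.684 = 0.84400
Maximum is platinum→copper→lithium→platinum at 0.8652; no arbitrage — every cycle loses value.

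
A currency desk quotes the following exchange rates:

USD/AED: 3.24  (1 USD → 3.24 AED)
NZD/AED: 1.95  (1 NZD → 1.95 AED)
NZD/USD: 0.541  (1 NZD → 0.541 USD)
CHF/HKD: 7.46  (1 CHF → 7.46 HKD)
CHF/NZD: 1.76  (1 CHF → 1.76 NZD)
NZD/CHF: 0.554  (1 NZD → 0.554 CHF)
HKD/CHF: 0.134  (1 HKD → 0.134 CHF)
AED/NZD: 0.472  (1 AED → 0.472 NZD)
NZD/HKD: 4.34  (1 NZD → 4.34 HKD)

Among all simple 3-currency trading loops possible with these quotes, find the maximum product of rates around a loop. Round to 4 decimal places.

1.0235

HKD→CHF→NZD→HKD: 0.134 × 1.76 × 4.34 = 1.02355
USD→AED→NZD→USD: 3.24 × 0.472 × 0.541 = 0.82734
Maximum is HKD→CHF→NZD→HKD at 1.0235; arbitrage exists.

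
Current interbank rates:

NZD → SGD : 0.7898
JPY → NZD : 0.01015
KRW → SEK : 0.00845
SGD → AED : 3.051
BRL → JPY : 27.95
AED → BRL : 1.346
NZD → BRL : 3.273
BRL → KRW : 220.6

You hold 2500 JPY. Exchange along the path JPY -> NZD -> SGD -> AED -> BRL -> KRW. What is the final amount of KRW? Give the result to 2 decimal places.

18155.82

2500 JPY × 0.01015 = 25.375 NZD
25.375 NZD × 0.7898 = 20.041175 SGD
20.041175 SGD × 3.051 = 61.145624925 AED
61.145624925 AED × 1.346 = 82.30201114905 BRL
82.30201114905 BRL × 220.6 = 18155.82365948043 KRW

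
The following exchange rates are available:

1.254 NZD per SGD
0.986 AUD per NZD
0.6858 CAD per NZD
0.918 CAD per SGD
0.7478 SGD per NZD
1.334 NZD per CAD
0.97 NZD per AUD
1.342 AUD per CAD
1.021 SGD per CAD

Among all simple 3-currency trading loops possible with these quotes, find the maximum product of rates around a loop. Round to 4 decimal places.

SGD→CAD→NZD→SGD: 0.918 × 1.334 × 0.7478 = 0.91576
CAD→AUD→NZD→CAD: 1.342 × 0.97 × 0.6858 = 0.89273
SGD→NZD→CAD→SGD: 1.254 × 0.6858 × 1.021 = 0.87805
Maximum is SGD→CAD→NZD→SGD at 0.9158; no arbitrage — every cycle loses value.

0.9158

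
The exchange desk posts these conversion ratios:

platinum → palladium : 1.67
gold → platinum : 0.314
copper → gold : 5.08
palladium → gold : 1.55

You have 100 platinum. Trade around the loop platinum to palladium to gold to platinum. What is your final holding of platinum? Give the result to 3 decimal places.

81.279

100 platinum × 1.67 = 167 palladium
167 palladium × 1.55 = 258.85 gold
258.85 gold × 0.314 = 81.2789 platinum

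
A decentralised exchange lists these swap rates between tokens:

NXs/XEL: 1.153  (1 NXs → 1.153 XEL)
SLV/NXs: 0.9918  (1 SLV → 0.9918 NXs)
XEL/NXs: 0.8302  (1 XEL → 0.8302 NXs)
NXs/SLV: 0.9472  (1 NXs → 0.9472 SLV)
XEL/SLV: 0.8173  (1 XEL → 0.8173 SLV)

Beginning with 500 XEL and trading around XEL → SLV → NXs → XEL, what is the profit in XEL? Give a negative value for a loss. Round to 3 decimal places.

-32.690

500 XEL × 0.8173 = 408.65 SLV
408.65 SLV × 0.9918 = 405.29907 NXs
405.29907 NXs × 1.153 = 467.30982771 XEL
Net change: 467.30982771 − 500 = -32.69017229 XEL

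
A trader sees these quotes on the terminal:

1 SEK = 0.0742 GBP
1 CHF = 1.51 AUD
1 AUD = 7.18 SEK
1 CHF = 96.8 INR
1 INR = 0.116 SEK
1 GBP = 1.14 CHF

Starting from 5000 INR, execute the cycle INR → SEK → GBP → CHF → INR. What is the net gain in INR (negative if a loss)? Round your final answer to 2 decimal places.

-250.89

5000 INR × 0.116 = 580 SEK
580 SEK × 0.0742 = 43.036 GBP
43.036 GBP × 1.14 = 49.06104 CHF
49.06104 CHF × 96.8 = 4749.108672 INR
Net change: 4749.108672 − 5000 = -250.891328 INR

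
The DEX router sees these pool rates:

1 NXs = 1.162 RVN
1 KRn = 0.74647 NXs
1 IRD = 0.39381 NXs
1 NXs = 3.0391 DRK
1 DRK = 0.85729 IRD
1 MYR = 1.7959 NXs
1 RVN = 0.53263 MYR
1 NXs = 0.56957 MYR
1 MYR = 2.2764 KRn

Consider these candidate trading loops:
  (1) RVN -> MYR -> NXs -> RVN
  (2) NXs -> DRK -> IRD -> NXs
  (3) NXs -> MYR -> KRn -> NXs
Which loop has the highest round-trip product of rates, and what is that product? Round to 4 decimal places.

1.1115

(1) 0.53263 × 1.7959 × 1.162 = 1.11151
(2) 3.0391 × 0.85729 × 0.39381 = 1.02603
(3) 0.56957 × 2.2764 × 0.74647 = 0.96785
Highest is cycle (1) at 1.1115 (>1, arbitrage).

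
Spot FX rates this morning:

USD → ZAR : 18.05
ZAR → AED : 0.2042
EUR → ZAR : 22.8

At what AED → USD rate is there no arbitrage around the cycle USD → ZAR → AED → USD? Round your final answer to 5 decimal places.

0.27131

Known legs of the cycle: 18.05 × 0.2042 = 3.68581
For no arbitrage the full-cycle product must be 1, so the missing rate is 1 / 3.68581 ≈ 0.2713108.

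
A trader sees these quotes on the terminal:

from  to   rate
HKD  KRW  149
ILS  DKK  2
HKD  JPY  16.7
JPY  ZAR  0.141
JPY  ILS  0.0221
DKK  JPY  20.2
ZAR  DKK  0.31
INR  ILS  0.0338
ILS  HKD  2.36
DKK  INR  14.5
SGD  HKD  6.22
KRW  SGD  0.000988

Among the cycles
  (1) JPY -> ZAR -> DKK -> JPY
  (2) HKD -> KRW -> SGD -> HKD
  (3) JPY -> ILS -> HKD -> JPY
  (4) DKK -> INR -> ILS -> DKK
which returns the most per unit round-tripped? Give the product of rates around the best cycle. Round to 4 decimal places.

0.9802

(1) 0.141 × 0.31 × 20.2 = 0.88294
(2) 149 × 0.000988 × 6.22 = 0.91566
(3) 0.0221 × 2.36 × 16.7 = 0.87101
(4) 14.5 × 0.0338 × 2 = 0.98020
Highest is cycle (4) at 0.9802 (≤1, no arbitrage).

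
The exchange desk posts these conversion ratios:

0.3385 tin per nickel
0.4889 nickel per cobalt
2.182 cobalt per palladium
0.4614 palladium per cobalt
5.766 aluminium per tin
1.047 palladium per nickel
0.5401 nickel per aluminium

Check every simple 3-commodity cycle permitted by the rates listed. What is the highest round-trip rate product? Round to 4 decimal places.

cobalt→nickel→palladium→cobalt: 0.4889 × 1.047 × 2.182 = 1.11692
tin→aluminium→nickel→tin: 5.766 × 0.5401 × 0.3385 = 1.05416
Maximum is cobalt→nickel→palladium→cobalt at 1.1169; arbitrage exists.

1.1169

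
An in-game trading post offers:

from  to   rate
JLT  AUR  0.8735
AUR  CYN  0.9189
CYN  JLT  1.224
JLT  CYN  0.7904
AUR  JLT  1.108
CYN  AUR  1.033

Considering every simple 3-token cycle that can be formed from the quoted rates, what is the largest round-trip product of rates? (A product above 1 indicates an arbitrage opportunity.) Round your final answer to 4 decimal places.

AUR→CYN→JLT→AUR: 0.9189 × 1.224 × 0.8735 = 0.98245
AUR→JLT→CYN→AUR: 1.108 × 0.7904 × 1.033 = 0.90466
Maximum is AUR→CYN→JLT→AUR at 0.9825; no arbitrage — every cycle loses value.

0.9825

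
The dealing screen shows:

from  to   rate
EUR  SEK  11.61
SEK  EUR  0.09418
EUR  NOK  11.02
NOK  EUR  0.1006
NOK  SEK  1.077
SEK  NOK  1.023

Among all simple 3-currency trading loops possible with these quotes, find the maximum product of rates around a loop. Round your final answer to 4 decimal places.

EUR→SEK→NOK→EUR: 11.61 × 1.023 × 0.1006 = 1.19483
EUR→NOK→SEK→EUR: 11.02 × 1.077 × 0.09418 = 1.11778
Maximum is EUR→SEK→NOK→EUR at 1.1948; arbitrage exists.

1.1948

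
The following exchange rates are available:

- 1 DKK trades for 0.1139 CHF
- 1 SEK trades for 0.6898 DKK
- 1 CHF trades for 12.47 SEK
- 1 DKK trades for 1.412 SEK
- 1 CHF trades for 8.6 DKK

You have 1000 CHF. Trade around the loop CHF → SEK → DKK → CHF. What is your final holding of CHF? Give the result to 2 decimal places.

1000 CHF × 12.47 = 12470 SEK
12470 SEK × 0.6898 = 8601.806 DKK
8601.806 DKK × 0.1139 = 979.7457034 CHF

979.75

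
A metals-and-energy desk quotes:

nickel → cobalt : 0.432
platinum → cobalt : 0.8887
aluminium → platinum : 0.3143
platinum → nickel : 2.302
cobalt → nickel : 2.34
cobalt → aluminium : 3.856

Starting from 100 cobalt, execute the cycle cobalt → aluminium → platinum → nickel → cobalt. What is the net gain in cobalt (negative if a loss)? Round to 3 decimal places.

20.523

100 cobalt × 3.856 = 385.6 aluminium
385.6 aluminium × 0.3143 = 121.19408 platinum
121.19408 platinum × 2.302 = 278.98877216 nickel
278.98877216 nickel × 0.432 = 120.52314957312 cobalt
Net change: 120.52314957312 − 100 = 20.52314957312 cobalt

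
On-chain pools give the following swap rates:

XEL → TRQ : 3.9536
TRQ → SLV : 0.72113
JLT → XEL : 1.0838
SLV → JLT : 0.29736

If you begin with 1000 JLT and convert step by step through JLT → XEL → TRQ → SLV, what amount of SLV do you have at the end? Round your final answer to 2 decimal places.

1000 JLT × 1.0838 = 1083.8 XEL
1083.8 XEL × 3.9536 = 4284.91168 TRQ
4284.91168 TRQ × 0.72113 = 3089.9783597984 SLV

3089.98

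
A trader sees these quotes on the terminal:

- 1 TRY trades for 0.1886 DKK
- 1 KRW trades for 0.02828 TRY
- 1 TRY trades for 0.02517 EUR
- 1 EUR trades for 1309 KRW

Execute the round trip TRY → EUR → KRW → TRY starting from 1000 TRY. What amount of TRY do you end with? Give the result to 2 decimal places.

931.76

1000 TRY × 0.02517 = 25.17 EUR
25.17 EUR × 1309 = 32947.53 KRW
32947.53 KRW × 0.02828 = 931.7561484 TRY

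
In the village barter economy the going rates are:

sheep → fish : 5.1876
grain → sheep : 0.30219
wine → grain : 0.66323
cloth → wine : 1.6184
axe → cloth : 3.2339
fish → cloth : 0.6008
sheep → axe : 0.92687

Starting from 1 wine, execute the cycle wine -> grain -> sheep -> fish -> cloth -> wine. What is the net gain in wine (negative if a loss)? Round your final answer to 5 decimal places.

0.01094

1 wine × 0.66323 = 0.66323 grain
0.66323 grain × 0.30219 = 0.2004214737 sheep
0.2004214737 sheep × 5.1876 = 1.03970643696612 fish
1.03970643696612 fish × 0.6008 = 0.624655627329244896 cloth
0.624655627329244896 cloth × 1.6184 = 1.0109426672696499396864 wine
Net change: 1.0109426672696499396864 − 1 = 0.0109426672696499396864 wine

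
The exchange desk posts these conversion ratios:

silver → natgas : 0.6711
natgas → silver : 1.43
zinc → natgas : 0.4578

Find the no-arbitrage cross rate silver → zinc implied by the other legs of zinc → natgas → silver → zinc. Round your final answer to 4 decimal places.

1.5275

Known legs of the cycle: 0.4578 × 1.43 = 0.654654
For no arbitrage the full-cycle product must be 1, so the missing rate is 1 / 0.654654 ≈ 1.527524.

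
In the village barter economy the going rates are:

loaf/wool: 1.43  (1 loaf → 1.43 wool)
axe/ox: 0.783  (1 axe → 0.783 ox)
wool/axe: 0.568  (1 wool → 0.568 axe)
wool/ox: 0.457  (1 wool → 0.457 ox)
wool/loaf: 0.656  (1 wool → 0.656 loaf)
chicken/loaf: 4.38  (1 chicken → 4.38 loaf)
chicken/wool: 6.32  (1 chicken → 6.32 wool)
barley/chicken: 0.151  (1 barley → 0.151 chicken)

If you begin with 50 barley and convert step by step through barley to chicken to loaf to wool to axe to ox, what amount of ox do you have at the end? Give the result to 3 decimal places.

21.031

50 barley × 0.151 = 7.55 chicken
7.55 chicken × 4.38 = 33.069 loaf
33.069 loaf × 1.43 = 47.28867 wool
47.28867 wool × 0.568 = 26.85996456 axe
26.85996456 axe × 0.783 = 21.03135225048 ox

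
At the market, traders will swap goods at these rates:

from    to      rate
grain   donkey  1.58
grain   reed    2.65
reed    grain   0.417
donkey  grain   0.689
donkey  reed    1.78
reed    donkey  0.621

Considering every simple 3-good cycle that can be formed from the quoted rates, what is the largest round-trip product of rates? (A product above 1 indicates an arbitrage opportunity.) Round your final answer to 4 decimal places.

1.1728

grain→donkey→reed→grain: 1.58 × 1.78 × 0.417 = 1.17277
grain→reed→donkey→grain: 2.65 × 0.621 × 0.689 = 1.13385
Maximum is grain→donkey→reed→grain at 1.1728; arbitrage exists.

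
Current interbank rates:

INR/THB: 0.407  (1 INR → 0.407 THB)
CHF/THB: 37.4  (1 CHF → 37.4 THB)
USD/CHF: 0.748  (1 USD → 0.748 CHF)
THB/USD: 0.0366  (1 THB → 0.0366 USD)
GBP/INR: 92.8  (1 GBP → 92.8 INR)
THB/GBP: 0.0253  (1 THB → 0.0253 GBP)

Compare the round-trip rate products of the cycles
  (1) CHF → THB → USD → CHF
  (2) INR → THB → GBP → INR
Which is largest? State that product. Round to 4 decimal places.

1.0239

(1) 37.4 × 0.0366 × 0.748 = 1.02389
(2) 0.407 × 0.0253 × 92.8 = 0.95557
Highest is cycle (1) at 1.0239 (>1, arbitrage).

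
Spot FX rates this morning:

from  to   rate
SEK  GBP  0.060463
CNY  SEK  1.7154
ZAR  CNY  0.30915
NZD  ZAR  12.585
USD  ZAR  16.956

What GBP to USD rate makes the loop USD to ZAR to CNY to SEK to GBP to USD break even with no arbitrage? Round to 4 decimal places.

1.8393

Known legs of the cycle: 16.956 × 0.30915 × 1.7154 × 0.060463 = 0.54368550712949148
For no arbitrage the full-cycle product must be 1, so the missing rate is 1 / 0.54368550712949148 ≈ 1.839299.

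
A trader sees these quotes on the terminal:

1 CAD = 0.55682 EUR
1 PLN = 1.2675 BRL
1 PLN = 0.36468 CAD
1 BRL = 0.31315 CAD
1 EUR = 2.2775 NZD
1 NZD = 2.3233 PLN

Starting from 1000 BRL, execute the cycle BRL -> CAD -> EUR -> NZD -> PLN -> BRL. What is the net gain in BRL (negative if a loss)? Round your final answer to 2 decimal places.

169.44

1000 BRL × 0.31315 = 313.15 CAD
313.15 CAD × 0.55682 = 174.368183 EUR
174.368183 EUR × 2.2775 = 397.1235367825 NZD
397.1235367825 NZD × 2.3233 = 922.63711300678225 PLN
922.63711300678225 PLN × 1.2675 = 1169.442540736096501875 BRL
Net change: 1169.442540736096501875 − 1000 = 169.442540736096501875 BRL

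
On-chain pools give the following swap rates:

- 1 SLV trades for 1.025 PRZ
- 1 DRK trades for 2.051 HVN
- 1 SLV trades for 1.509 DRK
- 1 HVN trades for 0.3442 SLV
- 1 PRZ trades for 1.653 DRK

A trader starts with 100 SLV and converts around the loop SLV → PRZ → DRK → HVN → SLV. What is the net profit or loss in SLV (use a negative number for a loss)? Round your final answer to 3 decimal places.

19.612

100 SLV × 1.025 = 102.5 PRZ
102.5 PRZ × 1.653 = 169.4325 DRK
169.4325 DRK × 2.051 = 347.5060575 HVN
347.5060575 HVN × 0.3442 = 119.6115849915 SLV
Net change: 119.6115849915 − 100 = 19.6115849915 SLV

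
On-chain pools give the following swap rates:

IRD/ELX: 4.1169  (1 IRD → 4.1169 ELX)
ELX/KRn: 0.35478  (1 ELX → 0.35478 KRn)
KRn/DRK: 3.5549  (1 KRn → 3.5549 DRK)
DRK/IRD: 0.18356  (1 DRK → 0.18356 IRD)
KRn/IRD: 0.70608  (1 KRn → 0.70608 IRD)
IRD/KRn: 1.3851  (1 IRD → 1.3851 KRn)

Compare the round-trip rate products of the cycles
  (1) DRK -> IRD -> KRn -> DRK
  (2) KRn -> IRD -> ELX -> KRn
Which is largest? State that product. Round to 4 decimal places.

1.0313

(1) 0.18356 × 1.3851 × 3.5549 = 0.90383
(2) 0.70608 × 4.1169 × 0.35478 = 1.03130
Highest is cycle (2) at 1.0313 (>1, arbitrage).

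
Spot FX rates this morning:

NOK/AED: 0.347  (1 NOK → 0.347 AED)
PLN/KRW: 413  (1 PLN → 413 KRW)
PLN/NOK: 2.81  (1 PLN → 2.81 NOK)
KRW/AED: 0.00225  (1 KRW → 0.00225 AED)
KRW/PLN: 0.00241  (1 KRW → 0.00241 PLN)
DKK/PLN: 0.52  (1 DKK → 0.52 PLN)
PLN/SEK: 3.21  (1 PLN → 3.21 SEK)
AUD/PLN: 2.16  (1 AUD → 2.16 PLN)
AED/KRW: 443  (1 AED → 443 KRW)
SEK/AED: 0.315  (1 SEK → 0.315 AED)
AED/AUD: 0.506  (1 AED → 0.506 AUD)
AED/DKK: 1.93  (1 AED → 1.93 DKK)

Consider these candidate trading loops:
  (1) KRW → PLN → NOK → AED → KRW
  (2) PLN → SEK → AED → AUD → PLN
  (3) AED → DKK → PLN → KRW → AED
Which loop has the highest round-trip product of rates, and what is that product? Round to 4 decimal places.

1.1051

(1) 0.00241 × 2.81 × 0.347 × 443 = 1.04101
(2) 3.21 × 0.315 × 0.506 × 2.16 = 1.10515
(3) 1.93 × 0.52 × 413 × 0.00225 = 0.93260
Highest is cycle (2) at 1.1051 (>1, arbitrage).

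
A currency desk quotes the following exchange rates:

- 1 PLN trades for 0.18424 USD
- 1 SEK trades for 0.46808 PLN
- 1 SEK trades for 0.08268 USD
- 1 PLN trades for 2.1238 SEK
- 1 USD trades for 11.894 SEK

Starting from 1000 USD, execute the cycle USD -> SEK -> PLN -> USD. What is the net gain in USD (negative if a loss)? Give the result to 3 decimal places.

25.727

1000 USD × 11.894 = 11894 SEK
11894 SEK × 0.46808 = 5567.34352 PLN
5567.34352 PLN × 0.18424 = 1025.7273701248 USD
Net change: 1025.7273701248 − 1000 = 25.7273701248 USD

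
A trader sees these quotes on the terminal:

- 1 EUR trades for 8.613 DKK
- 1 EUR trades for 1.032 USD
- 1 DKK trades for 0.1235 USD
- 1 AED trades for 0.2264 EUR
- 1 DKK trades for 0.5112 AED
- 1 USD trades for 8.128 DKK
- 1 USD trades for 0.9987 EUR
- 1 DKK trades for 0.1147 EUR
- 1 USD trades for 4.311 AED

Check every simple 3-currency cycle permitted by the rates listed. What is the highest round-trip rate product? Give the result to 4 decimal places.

EUR→DKK→USD→EUR: 8.613 × 0.1235 × 0.9987 = 1.06232
EUR→USD→AED→EUR: 1.032 × 4.311 × 0.2264 = 1.00724
EUR→DKK→AED→EUR: 8.613 × 0.5112 × 0.2264 = 0.99683
EUR→USD→DKK→EUR: 1.032 × 8.128 × 0.1147 = 0.96211
Maximum is EUR→DKK→USD→EUR at 1.0623; arbitrage exists.

1.0623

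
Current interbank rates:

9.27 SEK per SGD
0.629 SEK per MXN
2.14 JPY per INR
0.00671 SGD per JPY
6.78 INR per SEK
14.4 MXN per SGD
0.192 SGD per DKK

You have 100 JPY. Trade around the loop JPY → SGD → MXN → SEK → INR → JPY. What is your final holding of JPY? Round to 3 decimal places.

88.182

100 JPY × 0.00671 = 0.671 SGD
0.671 SGD × 14.4 = 9.6624 MXN
9.6624 MXN × 0.629 = 6.0776496 SEK
6.0776496 SEK × 6.78 = 41.206464288 INR
41.206464288 INR × 2.14 = 88.18183357632 JPY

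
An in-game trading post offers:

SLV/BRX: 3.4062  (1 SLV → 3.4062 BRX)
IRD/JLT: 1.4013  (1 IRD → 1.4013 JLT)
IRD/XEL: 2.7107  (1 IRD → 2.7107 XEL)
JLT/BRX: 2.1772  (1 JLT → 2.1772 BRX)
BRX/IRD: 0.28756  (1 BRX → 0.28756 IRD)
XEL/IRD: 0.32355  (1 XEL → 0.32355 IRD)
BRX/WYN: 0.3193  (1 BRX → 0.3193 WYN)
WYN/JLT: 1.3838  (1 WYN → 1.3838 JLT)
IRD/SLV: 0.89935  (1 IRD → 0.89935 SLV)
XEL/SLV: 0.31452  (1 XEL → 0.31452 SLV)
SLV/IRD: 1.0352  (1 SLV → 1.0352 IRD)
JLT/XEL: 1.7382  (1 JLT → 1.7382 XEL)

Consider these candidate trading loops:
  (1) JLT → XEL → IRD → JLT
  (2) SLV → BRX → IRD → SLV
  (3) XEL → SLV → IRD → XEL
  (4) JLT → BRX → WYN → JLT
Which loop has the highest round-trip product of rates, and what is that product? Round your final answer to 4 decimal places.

(1) 1.7382 × 0.32355 × 1.4013 = 0.78808
(2) 3.4062 × 0.28756 × 0.89935 = 0.88090
(3) 0.31452 × 1.0352 × 2.7107 = 0.88258
(4) 2.1772 × 0.3193 × 1.3838 = 0.96199
Highest is cycle (4) at 0.9620 (≤1, no arbitrage).

0.9620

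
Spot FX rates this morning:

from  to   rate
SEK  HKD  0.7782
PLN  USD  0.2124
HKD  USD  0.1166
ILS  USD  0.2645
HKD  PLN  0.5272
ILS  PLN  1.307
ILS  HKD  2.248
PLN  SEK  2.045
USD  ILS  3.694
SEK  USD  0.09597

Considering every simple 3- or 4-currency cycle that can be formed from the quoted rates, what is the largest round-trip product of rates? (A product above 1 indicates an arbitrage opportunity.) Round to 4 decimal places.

PLN→USD→ILS→PLN: 0.2124 × 3.694 × 1.307 = 1.02548
HKD→USD→ILS→HKD: 0.1166 × 3.694 × 2.248 = 0.96826
SEK→USD→ILS→PLN→SEK: 0.09597 × 3.694 × 1.307 × 2.045 = 0.94755
HKD→PLN→USD→ILS→HKD: 0.5272 × 0.2124 × 3.694 × 2.248 = 0.92987
SEK→HKD→PLN→SEK: 0.7782 × 0.5272 × 2.045 = 0.83900
Maximum is PLN→USD→ILS→PLN at 1.0255; arbitrage exists.

1.0255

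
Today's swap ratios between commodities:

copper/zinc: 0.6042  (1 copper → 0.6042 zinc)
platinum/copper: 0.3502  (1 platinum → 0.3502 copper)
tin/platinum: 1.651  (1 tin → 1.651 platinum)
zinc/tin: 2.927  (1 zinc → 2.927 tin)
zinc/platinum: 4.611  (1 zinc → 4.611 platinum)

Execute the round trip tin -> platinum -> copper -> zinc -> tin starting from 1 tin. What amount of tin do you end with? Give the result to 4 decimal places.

1 tin × 1.651 = 1.651 platinum
1.651 platinum × 0.3502 = 0.5781802 copper
0.5781802 copper × 0.6042 = 0.34933647684 zinc
0.34933647684 zinc × 2.927 = 1.02250786771068 tin

1.0225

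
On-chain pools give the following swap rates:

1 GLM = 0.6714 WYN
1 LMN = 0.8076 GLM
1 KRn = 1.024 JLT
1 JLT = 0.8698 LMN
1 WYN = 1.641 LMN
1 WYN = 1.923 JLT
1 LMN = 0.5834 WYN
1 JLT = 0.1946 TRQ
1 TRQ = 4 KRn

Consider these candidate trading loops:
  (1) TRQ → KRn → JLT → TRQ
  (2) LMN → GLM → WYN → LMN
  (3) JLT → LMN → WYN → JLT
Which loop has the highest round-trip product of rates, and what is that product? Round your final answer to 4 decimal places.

0.9758

(1) 4 × 1.024 × 0.1946 = 0.79708
(2) 0.8076 × 0.6714 × 1.641 = 0.88979
(3) 0.8698 × 0.5834 × 1.923 = 0.97581
Highest is cycle (3) at 0.9758 (≤1, no arbitrage).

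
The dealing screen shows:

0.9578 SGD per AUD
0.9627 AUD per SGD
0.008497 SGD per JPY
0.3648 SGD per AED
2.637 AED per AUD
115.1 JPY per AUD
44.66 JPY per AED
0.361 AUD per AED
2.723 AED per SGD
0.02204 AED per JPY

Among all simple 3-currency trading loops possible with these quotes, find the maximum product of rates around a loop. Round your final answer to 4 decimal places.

1.0333

JPY→SGD→AED→JPY: 0.008497 × 2.723 × 44.66 = 1.03331
JPY→SGD→AUD→JPY: 0.008497 × 0.9627 × 115.1 = 0.94153
AUD→SGD→AED→AUD: 0.9578 × 2.723 × 0.361 = 0.94152
AUD→AED→SGD→AUD: 2.637 × 0.3648 × 0.9627 = 0.92610
JPY→AED→AUD→JPY: 0.02204 × 0.361 × 115.1 = 0.91579
Maximum is JPY→SGD→AED→JPY at 1.0333; arbitrage exists.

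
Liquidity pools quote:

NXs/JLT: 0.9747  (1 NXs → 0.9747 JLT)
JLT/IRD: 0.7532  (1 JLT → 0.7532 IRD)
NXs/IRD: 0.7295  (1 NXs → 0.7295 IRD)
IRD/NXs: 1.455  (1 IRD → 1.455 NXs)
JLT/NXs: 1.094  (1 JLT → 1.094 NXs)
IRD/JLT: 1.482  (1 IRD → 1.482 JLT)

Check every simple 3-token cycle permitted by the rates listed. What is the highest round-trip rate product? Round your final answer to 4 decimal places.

IRD→JLT→NXs→IRD: 1.482 × 1.094 × 0.7295 = 1.18274
IRD→NXs→JLT→IRD: 1.455 × 0.9747 × 0.7532 = 1.06818
Maximum is IRD→JLT→NXs→IRD at 1.1827; arbitrage exists.

1.1827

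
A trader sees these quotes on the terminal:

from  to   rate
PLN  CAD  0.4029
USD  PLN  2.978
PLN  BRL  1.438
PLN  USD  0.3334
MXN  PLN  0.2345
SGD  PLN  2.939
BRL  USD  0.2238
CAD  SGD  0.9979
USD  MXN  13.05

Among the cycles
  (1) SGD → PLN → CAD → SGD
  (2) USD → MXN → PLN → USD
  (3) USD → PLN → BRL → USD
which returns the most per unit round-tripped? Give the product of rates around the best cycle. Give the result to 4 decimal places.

1.1816

(1) 2.939 × 0.4029 × 0.9979 = 1.18164
(2) 13.05 × 0.2345 × 0.3334 = 1.02028
(3) 2.978 × 1.438 × 0.2238 = 0.95839
Highest is cycle (1) at 1.1816 (>1, arbitrage).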